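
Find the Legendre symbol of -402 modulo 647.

-1

Pull out -1: (-402 / 647) = (-1 / 647)·(402 / 647). Since 647 ≡ 3 (mod 4), (-1 / 647) = -1. Now have -(402 / 647).
Factor out 2: 402 = 2·201. Since 647 ≡ 7 (mod 8), (2 / 647) = +1. Now have -(201 / 647).
201 ≡ 1 (mod 4), so quadratic reciprocity gives (201 / 647) = (647 / 201). Reduce: 647 ≡ 44 (mod 201). Now have -(44 / 201).
Factor out 2: 44 = 2^2·11. Since 201 ≡ 1 (mod 8), (2 / 201) = +1, and (2 / 201)^2 = +1. Now have -(11 / 201).
201 ≡ 1 (mod 4), so quadratic reciprocity gives (11 / 201) = (201 / 11). Reduce: 201 ≡ 3 (mod 11). Now have -(3 / 11).
Both 3 ≡ 3 and 11 ≡ 3 (mod 4), so reciprocity gives (3 / 11) = -(11 / 3). Reduce: 11 ≡ 2 (mod 3). Now have (2 / 3).
Factor out 2: 2 = 2. Since 3 ≡ 3 (mod 8), (2 / 3) = -1. Now have -(1 / 3).
(1 / 3) = 1. Collecting the sign factors: -1.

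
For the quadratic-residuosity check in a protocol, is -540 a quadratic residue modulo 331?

yes

Reduce the numerator: -540 ≡ 122 (mod 331), so (-540/331) = (122/331).
Factor out 2: 122 = 2·61. Since 331 ≡ 3 (mod 8), (2/331) = -1. Now have -(61/331).
61 ≡ 1 (mod 4), so quadratic reciprocity gives (61/331) = (331/61). Reduce: 331 ≡ 26 (mod 61). Now have -(26/61).
Factor out 2: 26 = 2·13. Since 61 ≡ 5 (mod 8), (2/61) = -1. Now have (13/61).
13 ≡ 1 (mod 4), so quadratic reciprocity gives (13/61) = (61/13). Reduce: 61 ≡ 9 (mod 13). Now have (9/13).
9 ≡ 1 (mod 4), so quadratic reciprocity gives (9/13) = (13/9). Reduce: 13 ≡ 4 (mod 9). Now have (4/9).
Factor out 2: 4 = 2^2. Since 9 ≡ 1 (mod 8), (2/9) = +1, and (2/9)^2 = +1. Now have (1/9).
(1/9) = 1. Collecting the sign factors: 1.
(-540/331) = 1, and 331 is prime, so -540 is a quadratic residue mod 331.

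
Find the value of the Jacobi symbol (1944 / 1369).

(1944 / 1369)
  = (575 / 1369)    [1944 ≡ 575 mod 1369]
  = (1369 / 575)    [QR: 1369 ≡ 1 mod 4, sign kept]
  = (219 / 575)    [1369 ≡ 219 mod 575]
  = -(575 / 219)    [QR: both ≡ 3 mod 4, sign flips]
  = -(137 / 219)    [575 ≡ 137 mod 219]
  = -(219 / 137)    [QR: 137 ≡ 1 mod 4, sign kept]
  = -(82 / 137)    [219 ≡ 82 mod 137]
  = -(41 / 137)    [137 ≡ 1 mod 8 ⇒ (2 / 137) = +1]
  = -(137 / 41)    [QR: 41 ≡ 1 mod 4, sign kept]
  = -(14 / 41)    [137 ≡ 14 mod 41]
  = -(7 / 41)    [41 ≡ 1 mod 8 ⇒ (2 / 41) = +1]
  = -(41 / 7)    [QR: 41 ≡ 1 mod 4, sign kept]
  = -(6 / 7)    [41 ≡ 6 mod 7]
  = -(3 / 7)    [7 ≡ 7 mod 8 ⇒ (2 / 7) = +1]
  = (7 / 3)    [QR: both ≡ 3 mod 4, sign flips]
  = (1 / 3)    [7 ≡ 1 mod 3]
  = 1    [(1 / 3) = 1]

1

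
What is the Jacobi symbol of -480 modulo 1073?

1

Pull out -1: (-480|1073) = (-1|1073)·(480|1073). Since 1073 ≡ 1 (mod 4), (-1|1073) = +1. Now have (480|1073).
Factor out 2: 480 = 2^5·15. Since 1073 ≡ 1 (mod 8), (2|1073) = +1, and (2|1073)^5 = +1. Now have (15|1073).
1073 ≡ 1 (mod 4), so quadratic reciprocity gives (15|1073) = (1073|15). Reduce: 1073 ≡ 8 (mod 15). Now have (8|15).
Factor out 2: 8 = 2^3. Since 15 ≡ 7 (mod 8), (2|15) = +1, and (2|15)^3 = +1. Now have (1|15).
(1|15) = 1. Collecting the sign factors: 1.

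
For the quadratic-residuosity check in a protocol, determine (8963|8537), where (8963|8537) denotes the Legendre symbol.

1

Reduce the numerator: 8963 ≡ 426 (mod 8537), so (8963|8537) = (426|8537).
Factor out 2: 426 = 2·213. Since 8537 ≡ 1 (mod 8), (2|8537) = +1. Now have (213|8537).
213 ≡ 1 (mod 4), so quadratic reciprocity gives (213|8537) = (8537|213). Reduce: 8537 ≡ 17 (mod 213). Now have (17|213).
17 ≡ 1 (mod 4), so quadratic reciprocity gives (17|213) = (213|17). Reduce: 213 ≡ 9 (mod 17). Now have (9|17).
9 ≡ 1 (mod 4), so quadratic reciprocity gives (9|17) = (17|9). Reduce: 17 ≡ 8 (mod 9). Now have (8|9).
Factor out 2: 8 = 2^3. Since 9 ≡ 1 (mod 8), (2|9) = +1, and (2|9)^3 = +1. Now have (1|9).
(1|9) = 1. Collecting the sign factors: 1.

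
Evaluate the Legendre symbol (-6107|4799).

-1

(-6107|4799)
  = (3491|4799)    [-6107 ≡ 3491 mod 4799]
  = -(4799|3491)    [QR: both ≡ 3 mod 4, sign flips]
  = -(1308|3491)    [4799 ≡ 1308 mod 3491]
  = -(327|3491)    [3491 ≡ 3 mod 8 ⇒ (2|3491)^2 = +1]
  = (3491|327)    [QR: both ≡ 3 mod 4, sign flips]
  = (221|327)    [3491 ≡ 221 mod 327]
  = (327|221)    [QR: 221 ≡ 1 mod 4, sign kept]
  = (106|221)    [327 ≡ 106 mod 221]
  = -(53|221)    [221 ≡ 5 mod 8 ⇒ (2|221) = -1]
  = -(221|53)    [QR: 53 ≡ 1 mod 4, sign kept]
  = -(9|53)    [221 ≡ 9 mod 53]
  = -(53|9)    [QR: 9 ≡ 1 mod 4, sign kept]
  = -(8|9)    [53 ≡ 8 mod 9]
  = -(1|9)    [9 ≡ 1 mod 8 ⇒ (2|9)^3 = +1]
  = -1    [(1|9) = 1]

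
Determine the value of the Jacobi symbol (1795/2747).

Both 1795 ≡ 3 and 2747 ≡ 3 (mod 4), so reciprocity gives (1795/2747) = -(2747/1795). Reduce: 2747 ≡ 952 (mod 1795). Now have -(952/1795).
Factor out 2: 952 = 2^3·119. Since 1795 ≡ 3 (mod 8), (2/1795) = -1, and (2/1795)^3 = -1. Now have (119/1795).
Both 119 ≡ 3 and 1795 ≡ 3 (mod 4), so reciprocity gives (119/1795) = -(1795/119). Reduce: 1795 ≡ 10 (mod 119). Now have -(10/119).
Factor out 2: 10 = 2·5. Since 119 ≡ 7 (mod 8), (2/119) = +1. Now have -(5/119).
5 ≡ 1 (mod 4), so quadratic reciprocity gives (5/119) = (119/5). Reduce: 119 ≡ 4 (mod 5). Now have -(4/5).
Factor out 2: 4 = 2^2. Since 5 ≡ 5 (mod 8), (2/5) = -1, and (2/5)^2 = +1. Now have -(1/5).
(1/5) = 1. Collecting the sign factors: -1.

-1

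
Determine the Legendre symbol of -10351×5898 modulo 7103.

-1

By multiplicativity, (-10351·5898 / 7103) = (-10351 / 7103)·(5898 / 7103).
First factor (-10351 / 7103):
Pull out -1: (-10351 / 7103) = (-1 / 7103)·(10351 / 7103). Since 7103 ≡ 3 (mod 4), (-1 / 7103) = -1. Now have -(10351 / 7103).
Reduce the numerator: 10351 ≡ 3248 (mod 7103), so (10351 / 7103) = (3248 / 7103).
Factor out 2: 3248 = 2^4·203. Since 7103 ≡ 7 (mod 8), (2 / 7103) = +1, and (2 / 7103)^4 = +1. Now have -(203 / 7103).
Both 203 ≡ 3 and 7103 ≡ 3 (mod 4), so reciprocity gives (203 / 7103) = -(7103 / 203). Reduce: 7103 ≡ 201 (mod 203). Now have (201 / 203).
201 ≡ 1 (mod 4), so quadratic reciprocity gives (201 / 203) = (203 / 201). Reduce: 203 ≡ 2 (mod 201). Now have (2 / 201).
Factor out 2: 2 = 2. Since 201 ≡ 1 (mod 8), (2 / 201) = +1. Now have (1 / 201).
(1 / 201) = 1. Collecting the sign factors: 1.
Second factor (5898 / 7103):
Factor out 2: 5898 = 2·2949. Since 7103 ≡ 7 (mod 8), (2 / 7103) = +1. Now have (2949 / 7103).
2949 ≡ 1 (mod 4), so quadratic reciprocity gives (2949 / 7103) = (7103 / 2949). Reduce: 7103 ≡ 1205 (mod 2949). Now have (1205 / 2949).
1205 ≡ 1 (mod 4), so quadratic reciprocity gives (1205 / 2949) = (2949 / 1205). Reduce: 2949 ≡ 539 (mod 1205). Now have (539 / 1205).
1205 ≡ 1 (mod 4), so quadratic reciprocity gives (539 / 1205) = (1205 / 539). Reduce: 1205 ≡ 127 (mod 539). Now have (127 / 539).
Both 127 ≡ 3 and 539 ≡ 3 (mod 4), so reciprocity gives (127 / 539) = -(539 / 127). Reduce: 539 ≡ 31 (mod 127). Now have -(31 / 127).
Both 31 ≡ 3 and 127 ≡ 3 (mod 4), so reciprocity gives (31 / 127) = -(127 / 31). Reduce: 127 ≡ 3 (mod 31). Now have (3 / 31).
Both 3 ≡ 3 and 31 ≡ 3 (mod 4), so reciprocity gives (3 / 31) = -(31 / 3). Reduce: 31 ≡ 1 (mod 3). Now have -(1 / 3).
(1 / 3) = 1. Collecting the sign factors: -1.
Product: (1)·(-1) = -1.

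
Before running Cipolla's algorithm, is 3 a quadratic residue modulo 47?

yes

Both 3 ≡ 3 and 47 ≡ 3 (mod 4), so reciprocity gives (3/47) = -(47/3). Reduce: 47 ≡ 2 (mod 3). Now have -(2/3).
Factor out 2: 2 = 2. Since 3 ≡ 3 (mod 8), (2/3) = -1. Now have (1/3).
(1/3) = 1. Collecting the sign factors: 1.
(3/47) = 1, and 47 is prime, so 3 is a quadratic residue mod 47.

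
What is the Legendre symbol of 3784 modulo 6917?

1

Factor out 2: 3784 = 2^3·473. Since 6917 ≡ 5 (mod 8), (2|6917) = -1, and (2|6917)^3 = -1. Now have -(473|6917).
473 ≡ 1 (mod 4), so quadratic reciprocity gives (473|6917) = (6917|473). Reduce: 6917 ≡ 295 (mod 473). Now have -(295|473).
473 ≡ 1 (mod 4), so quadratic reciprocity gives (295|473) = (473|295). Reduce: 473 ≡ 178 (mod 295). Now have -(178|295).
Factor out 2: 178 = 2·89. Since 295 ≡ 7 (mod 8), (2|295) = +1. Now have -(89|295).
89 ≡ 1 (mod 4), so quadratic reciprocity gives (89|295) = (295|89). Reduce: 295 ≡ 28 (mod 89). Now have -(28|89).
Factor out 2: 28 = 2^2·7. Since 89 ≡ 1 (mod 8), (2|89) = +1, and (2|89)^2 = +1. Now have -(7|89).
89 ≡ 1 (mod 4), so quadratic reciprocity gives (7|89) = (89|7). Reduce: 89 ≡ 5 (mod 7). Now have -(5|7).
5 ≡ 1 (mod 4), so quadratic reciprocity gives (5|7) = (7|5). Reduce: 7 ≡ 2 (mod 5). Now have -(2|5).
Factor out 2: 2 = 2. Since 5 ≡ 5 (mod 8), (2|5) = -1. Now have (1|5).
(1|5) = 1. Collecting the sign factors: 1.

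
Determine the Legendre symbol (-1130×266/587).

-1

By multiplicativity, (-1130·266/587) = (-1130/587)·(266/587).
First factor (-1130/587):
Reduce the numerator: -1130 ≡ 44 (mod 587), so (-1130/587) = (44/587).
Factor out 2: 44 = 2^2·11. Since 587 ≡ 3 (mod 8), (2/587) = -1, and (2/587)^2 = +1. Now have (11/587).
Both 11 ≡ 3 and 587 ≡ 3 (mod 4), so reciprocity gives (11/587) = -(587/11). Reduce: 587 ≡ 4 (mod 11). Now have -(4/11).
Factor out 2: 4 = 2^2. Since 11 ≡ 3 (mod 8), (2/11) = -1, and (2/11)^2 = +1. Now have -(1/11).
(1/11) = 1. Collecting the sign factors: -1.
Second factor (266/587):
Factor out 2: 266 = 2·133. Since 587 ≡ 3 (mod 8), (2/587) = -1. Now have -(133/587).
133 ≡ 1 (mod 4), so quadratic reciprocity gives (133/587) = (587/133). Reduce: 587 ≡ 55 (mod 133). Now have -(55/133).
133 ≡ 1 (mod 4), so quadratic reciprocity gives (55/133) = (133/55). Reduce: 133 ≡ 23 (mod 55). Now have -(23/55).
Both 23 ≡ 3 and 55 ≡ 3 (mod 4), so reciprocity gives (23/55) = -(55/23). Reduce: 55 ≡ 9 (mod 23). Now have (9/23).
9 ≡ 1 (mod 4), so quadratic reciprocity gives (9/23) = (23/9). Reduce: 23 ≡ 5 (mod 9). Now have (5/9).
5 ≡ 1 (mod 4), so quadratic reciprocity gives (5/9) = (9/5). Reduce: 9 ≡ 4 (mod 5). Now have (4/5).
Factor out 2: 4 = 2^2. Since 5 ≡ 5 (mod 8), (2/5) = -1, and (2/5)^2 = +1. Now have (1/5).
(1/5) = 1. Collecting the sign factors: 1.
Product: (-1)·(1) = -1.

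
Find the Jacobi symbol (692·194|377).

By multiplicativity, (692·194|377) = (692|377)·(194|377).
First factor (692|377):
(692|377)
  = (315|377)    [692 ≡ 315 mod 377]
  = (377|315)    [QR: 377 ≡ 1 mod 4, sign kept]
  = (62|315)    [377 ≡ 62 mod 315]
  = -(31|315)    [315 ≡ 3 mod 8 ⇒ (2|315) = -1]
  = (315|31)    [QR: both ≡ 3 mod 4, sign flips]
  = (5|31)    [315 ≡ 5 mod 31]
  = (31|5)    [QR: 5 ≡ 1 mod 4, sign kept]
  = (1|5)    [31 ≡ 1 mod 5]
  = 1    [(1|5) = 1]
Second factor (194|377):
(194|377)
  = (97|377)    [377 ≡ 1 mod 8 ⇒ (2|377) = +1]
  = (377|97)    [QR: 97 ≡ 1 mod 4, sign kept]
  = (86|97)    [377 ≡ 86 mod 97]
  = (43|97)    [97 ≡ 1 mod 8 ⇒ (2|97) = +1]
  = (97|43)    [QR: 97 ≡ 1 mod 4, sign kept]
  = (11|43)    [97 ≡ 11 mod 43]
  = -(43|11)    [QR: both ≡ 3 mod 4, sign flips]
  = -(10|11)    [43 ≡ 10 mod 11]
  = (5|11)    [11 ≡ 3 mod 8 ⇒ (2|11) = -1]
  = (11|5)    [QR: 5 ≡ 1 mod 4, sign kept]
  = (1|5)    [11 ≡ 1 mod 5]
  = 1    [(1|5) = 1]
Product: (1)·(1) = 1.

1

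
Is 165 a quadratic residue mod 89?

(165/89)
  = (76/89)    [165 ≡ 76 mod 89]
  = (19/89)    [89 ≡ 1 mod 8 ⇒ (2/89)^2 = +1]
  = (89/19)    [QR: 89 ≡ 1 mod 4, sign kept]
  = (13/19)    [89 ≡ 13 mod 19]
  = (19/13)    [QR: 13 ≡ 1 mod 4, sign kept]
  = (6/13)    [19 ≡ 6 mod 13]
  = -(3/13)    [13 ≡ 5 mod 8 ⇒ (2/13) = -1]
  = -(13/3)    [QR: 13 ≡ 1 mod 4, sign kept]
  = -(1/3)    [13 ≡ 1 mod 3]
  = -1    [(1/3) = 1]
(165/89) = -1, and 89 is prime, so 165 is not a quadratic residue mod 89.

no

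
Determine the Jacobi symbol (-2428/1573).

(-2428/1573)
  = (718/1573)    [-2428 ≡ 718 mod 1573]
  = -(359/1573)    [1573 ≡ 5 mod 8 ⇒ (2/1573) = -1]
  = -(1573/359)    [QR: 1573 ≡ 1 mod 4, sign kept]
  = -(137/359)    [1573 ≡ 137 mod 359]
  = -(359/137)    [QR: 137 ≡ 1 mod 4, sign kept]
  = -(85/137)    [359 ≡ 85 mod 137]
  = -(137/85)    [QR: 85 ≡ 1 mod 4, sign kept]
  = -(52/85)    [137 ≡ 52 mod 85]
  = -(13/85)    [85 ≡ 5 mod 8 ⇒ (2/85)^2 = +1]
  = -(85/13)    [QR: 13 ≡ 1 mod 4, sign kept]
  = -(7/13)    [85 ≡ 7 mod 13]
  = -(13/7)    [QR: 13 ≡ 1 mod 4, sign kept]
  = -(6/7)    [13 ≡ 6 mod 7]
  = -(3/7)    [7 ≡ 7 mod 8 ⇒ (2/7) = +1]
  = (7/3)    [QR: both ≡ 3 mod 4, sign flips]
  = (1/3)    [7 ≡ 1 mod 3]
  = 1    [(1/3) = 1]

1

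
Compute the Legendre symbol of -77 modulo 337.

Reduce the numerator: -77 ≡ 260 (mod 337), so (-77/337) = (260/337).
Factor out 2: 260 = 2^2·65. Since 337 ≡ 1 (mod 8), (2/337) = +1, and (2/337)^2 = +1. Now have (65/337).
65 ≡ 1 (mod 4), so quadratic reciprocity gives (65/337) = (337/65). Reduce: 337 ≡ 12 (mod 65). Now have (12/65).
Factor out 2: 12 = 2^2·3. Since 65 ≡ 1 (mod 8), (2/65) = +1, and (2/65)^2 = +1. Now have (3/65).
65 ≡ 1 (mod 4), so quadratic reciprocity gives (3/65) = (65/3). Reduce: 65 ≡ 2 (mod 3). Now have (2/3).
Factor out 2: 2 = 2. Since 3 ≡ 3 (mod 8), (2/3) = -1. Now have -(1/3).
(1/3) = 1. Collecting the sign factors: -1.

-1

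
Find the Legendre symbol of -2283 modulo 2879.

(-2283 / 2879)
  = (596 / 2879)    [-2283 ≡ 596 mod 2879]
  = (149 / 2879)    [2879 ≡ 7 mod 8 ⇒ (2 / 2879)^2 = +1]
  = (2879 / 149)    [QR: 149 ≡ 1 mod 4, sign kept]
  = (48 / 149)    [2879 ≡ 48 mod 149]
  = (3 / 149)    [149 ≡ 5 mod 8 ⇒ (2 / 149)^4 = +1]
  = (149 / 3)    [QR: 149 ≡ 1 mod 4, sign kept]
  = (2 / 3)    [149 ≡ 2 mod 3]
  = -(1 / 3)    [3 ≡ 3 mod 8 ⇒ (2 / 3) = -1]
  = -1    [(1 / 3) = 1]

-1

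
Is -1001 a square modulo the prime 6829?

Pull out -1: (-1001|6829) = (-1|6829)·(1001|6829). Since 6829 ≡ 1 (mod 4), (-1|6829) = +1. Now have (1001|6829).
1001 ≡ 1 (mod 4), so quadratic reciprocity gives (1001|6829) = (6829|1001). Reduce: 6829 ≡ 823 (mod 1001). Now have (823|1001).
1001 ≡ 1 (mod 4), so quadratic reciprocity gives (823|1001) = (1001|823). Reduce: 1001 ≡ 178 (mod 823). Now have (178|823).
Factor out 2: 178 = 2·89. Since 823 ≡ 7 (mod 8), (2|823) = +1. Now have (89|823).
89 ≡ 1 (mod 4), so quadratic reciprocity gives (89|823) = (823|89). Reduce: 823 ≡ 22 (mod 89). Now have (22|89).
Factor out 2: 22 = 2·11. Since 89 ≡ 1 (mod 8), (2|89) = +1. Now have (11|89).
89 ≡ 1 (mod 4), so quadratic reciprocity gives (11|89) = (89|11). Reduce: 89 ≡ 1 (mod 11). Now have (1|11).
(1|11) = 1. Collecting the sign factors: 1.
The Legendre symbol is 1, so x^2 ≡ -1001 (mod 6829) has solution.

yes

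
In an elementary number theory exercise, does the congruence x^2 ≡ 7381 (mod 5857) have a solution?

(7381|5857)
  = (1524|5857)    [7381 ≡ 1524 mod 5857]
  = (381|5857)    [5857 ≡ 1 mod 8 ⇒ (2|5857)^2 = +1]
  = (5857|381)    [QR: 381 ≡ 1 mod 4, sign kept]
  = (142|381)    [5857 ≡ 142 mod 381]
  = -(71|381)    [381 ≡ 5 mod 8 ⇒ (2|381) = -1]
  = -(381|71)    [QR: 381 ≡ 1 mod 4, sign kept]
  = -(26|71)    [381 ≡ 26 mod 71]
  = -(13|71)    [71 ≡ 7 mod 8 ⇒ (2|71) = +1]
  = -(71|13)    [QR: 13 ≡ 1 mod 4, sign kept]
  = -(6|13)    [71 ≡ 6 mod 13]
  = (3|13)    [13 ≡ 5 mod 8 ⇒ (2|13) = -1]
  = (13|3)    [QR: 13 ≡ 1 mod 4, sign kept]
  = (1|3)    [13 ≡ 1 mod 3]
  = 1    [(1|3) = 1]
(7381|5857) = 1, and 5857 is prime, so 7381 is a quadratic residue mod 5857.

yes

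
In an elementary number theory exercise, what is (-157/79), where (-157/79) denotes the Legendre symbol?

1

Reduce the numerator: -157 ≡ 1 (mod 79), so (-157/79) = (1/79).
(1/79) = 1. Collecting the sign factors: 1.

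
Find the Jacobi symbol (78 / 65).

0

(78 / 65)
  = (13 / 65)    [78 ≡ 13 mod 65]
  = (65 / 13)    [QR: 13 ≡ 1 mod 4, sign kept]
  = (0 / 13)    [65 ≡ 0 mod 13]
  = 0    [numerator 0, gcd > 1]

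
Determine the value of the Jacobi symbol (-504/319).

1

(-504/319)
  = -(504/319)    [319 ≡ 3 mod 4 ⇒ (-1/319) = -1]
  = -(185/319)    [504 ≡ 185 mod 319]
  = -(319/185)    [QR: 185 ≡ 1 mod 4, sign kept]
  = -(134/185)    [319 ≡ 134 mod 185]
  = -(67/185)    [185 ≡ 1 mod 8 ⇒ (2/185) = +1]
  = -(185/67)    [QR: 185 ≡ 1 mod 4, sign kept]
  = -(51/67)    [185 ≡ 51 mod 67]
  = (67/51)    [QR: both ≡ 3 mod 4, sign flips]
  = (16/51)    [67 ≡ 16 mod 51]
  = (1/51)    [51 ≡ 3 mod 8 ⇒ (2/51)^4 = +1]
  = 1    [(1/51) = 1]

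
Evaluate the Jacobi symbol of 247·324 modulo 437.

By multiplicativity, (247·324|437) = (247|437)·(324|437).
First factor (247|437):
437 ≡ 1 (mod 4), so quadratic reciprocity gives (247|437) = (437|247). Reduce: 437 ≡ 190 (mod 247). Now have (190|247).
Factor out 2: 190 = 2·95. Since 247 ≡ 7 (mod 8), (2|247) = +1. Now have (95|247).
Both 95 ≡ 3 and 247 ≡ 3 (mod 4), so reciprocity gives (95|247) = -(247|95). Reduce: 247 ≡ 57 (mod 95). Now have -(57|95).
57 ≡ 1 (mod 4), so quadratic reciprocity gives (57|95) = (95|57). Reduce: 95 ≡ 38 (mod 57). Now have -(38|57).
Factor out 2: 38 = 2·19. Since 57 ≡ 1 (mod 8), (2|57) = +1. Now have -(19|57).
57 ≡ 1 (mod 4), so quadratic reciprocity gives (19|57) = (57|19). Reduce: 57 ≡ 0 (mod 19). Now have -(0|19).
The numerator is now 0 with denominator 19 > 1: the symbol is 0.
Second factor (324|437):
Factor out 2: 324 = 2^2·81. Since 437 ≡ 5 (mod 8), (2|437) = -1, and (2|437)^2 = +1. Now have (81|437).
81 ≡ 1 (mod 4), so quadratic reciprocity gives (81|437) = (437|81). Reduce: 437 ≡ 32 (mod 81). Now have (32|81).
Factor out 2: 32 = 2^5. Since 81 ≡ 1 (mod 8), (2|81) = +1, and (2|81)^5 = +1. Now have (1|81).
(1|81) = 1. Collecting the sign factors: 1.
Product: (0)·(1) = 0.

0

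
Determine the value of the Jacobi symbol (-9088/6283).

1

(-9088/6283)
  = (3478/6283)    [-9088 ≡ 3478 mod 6283]
  = -(1739/6283)    [6283 ≡ 3 mod 8 ⇒ (2/6283) = -1]
  = (6283/1739)    [QR: both ≡ 3 mod 4, sign flips]
  = (1066/1739)    [6283 ≡ 1066 mod 1739]
  = -(533/1739)    [1739 ≡ 3 mod 8 ⇒ (2/1739) = -1]
  = -(1739/533)    [QR: 533 ≡ 1 mod 4, sign kept]
  = -(140/533)    [1739 ≡ 140 mod 533]
  = -(35/533)    [533 ≡ 5 mod 8 ⇒ (2/533)^2 = +1]
  = -(533/35)    [QR: 533 ≡ 1 mod 4, sign kept]
  = -(8/35)    [533 ≡ 8 mod 35]
  = (1/35)    [35 ≡ 3 mod 8 ⇒ (2/35)^3 = -1]
  = 1    [(1/35) = 1]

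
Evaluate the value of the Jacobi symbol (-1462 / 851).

(-1462 / 851)
  = -(1462 / 851)    [851 ≡ 3 mod 4 ⇒ (-1 / 851) = -1]
  = -(611 / 851)    [1462 ≡ 611 mod 851]
  = (851 / 611)    [QR: both ≡ 3 mod 4, sign flips]
  = (240 / 611)    [851 ≡ 240 mod 611]
  = (15 / 611)    [611 ≡ 3 mod 8 ⇒ (2 / 611)^4 = +1]
  = -(611 / 15)    [QR: both ≡ 3 mod 4, sign flips]
  = -(11 / 15)    [611 ≡ 11 mod 15]
  = (15 / 11)    [QR: both ≡ 3 mod 4, sign flips]
  = (4 / 11)    [15 ≡ 4 mod 11]
  = (1 / 11)    [11 ≡ 3 mod 8 ⇒ (2 / 11)^2 = +1]
  = 1    [(1 / 11) = 1]

1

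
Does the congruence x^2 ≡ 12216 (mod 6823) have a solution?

Reduce the numerator: 12216 ≡ 5393 (mod 6823), so (12216/6823) = (5393/6823).
5393 ≡ 1 (mod 4), so quadratic reciprocity gives (5393/6823) = (6823/5393). Reduce: 6823 ≡ 1430 (mod 5393). Now have (1430/5393).
Factor out 2: 1430 = 2·715. Since 5393 ≡ 1 (mod 8), (2/5393) = +1. Now have (715/5393).
5393 ≡ 1 (mod 4), so quadratic reciprocity gives (715/5393) = (5393/715). Reduce: 5393 ≡ 388 (mod 715). Now have (388/715).
Factor out 2: 388 = 2^2·97. Since 715 ≡ 3 (mod 8), (2/715) = -1, and (2/715)^2 = +1. Now have (97/715).
97 ≡ 1 (mod 4), so quadratic reciprocity gives (97/715) = (715/97). Reduce: 715 ≡ 36 (mod 97). Now have (36/97).
Factor out 2: 36 = 2^2·9. Since 97 ≡ 1 (mod 8), (2/97) = +1, and (2/97)^2 = +1. Now have (9/97).
9 ≡ 1 (mod 4), so quadratic reciprocity gives (9/97) = (97/9). Reduce: 97 ≡ 7 (mod 9). Now have (7/9).
9 ≡ 1 (mod 4), so quadratic reciprocity gives (7/9) = (9/7). Reduce: 9 ≡ 2 (mod 7). Now have (2/7).
Factor out 2: 2 = 2. Since 7 ≡ 7 (mod 8), (2/7) = +1. Now have (1/7).
(1/7) = 1. Collecting the sign factors: 1.
(12216/6823) = 1, and 6823 is prime, so 12216 is a quadratic residue mod 6823.

yes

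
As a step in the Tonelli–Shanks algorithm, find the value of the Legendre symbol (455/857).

857 ≡ 1 (mod 4), so quadratic reciprocity gives (455/857) = (857/455). Reduce: 857 ≡ 402 (mod 455). Now have (402/455).
Factor out 2: 402 = 2·201. Since 455 ≡ 7 (mod 8), (2/455) = +1. Now have (201/455).
201 ≡ 1 (mod 4), so quadratic reciprocity gives (201/455) = (455/201). Reduce: 455 ≡ 53 (mod 201). Now have (53/201).
53 ≡ 1 (mod 4), so quadratic reciprocity gives (53/201) = (201/53). Reduce: 201 ≡ 42 (mod 53). Now have (42/53).
Factor out 2: 42 = 2·21. Since 53 ≡ 5 (mod 8), (2/53) = -1. Now have -(21/53).
21 ≡ 1 (mod 4), so quadratic reciprocity gives (21/53) = (53/21). Reduce: 53 ≡ 11 (mod 21). Now have -(11/21).
21 ≡ 1 (mod 4), so quadratic reciprocity gives (11/21) = (21/11). Reduce: 21 ≡ 10 (mod 11). Now have -(10/11).
Factor out 2: 10 = 2·5. Since 11 ≡ 3 (mod 8), (2/11) = -1. Now have (5/11).
5 ≡ 1 (mod 4), so quadratic reciprocity gives (5/11) = (11/5). Reduce: 11 ≡ 1 (mod 5). Now have (1/5).
(1/5) = 1. Collecting the sign factors: 1.

1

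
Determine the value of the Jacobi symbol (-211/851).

-1

Reduce the numerator: -211 ≡ 640 (mod 851), so (-211/851) = (640/851).
Factor out 2: 640 = 2^7·5. Since 851 ≡ 3 (mod 8), (2/851) = -1, and (2/851)^7 = -1. Now have -(5/851).
5 ≡ 1 (mod 4), so quadratic reciprocity gives (5/851) = (851/5). Reduce: 851 ≡ 1 (mod 5). Now have -(1/5).
(1/5) = 1. Collecting the sign factors: -1.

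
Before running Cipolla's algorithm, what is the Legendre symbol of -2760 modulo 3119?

(-2760/3119)
  = -(2760/3119)    [3119 ≡ 3 mod 4 ⇒ (-1/3119) = -1]
  = -(345/3119)    [3119 ≡ 7 mod 8 ⇒ (2/3119)^3 = +1]
  = -(3119/345)    [QR: 345 ≡ 1 mod 4, sign kept]
  = -(14/345)    [3119 ≡ 14 mod 345]
  = -(7/345)    [345 ≡ 1 mod 8 ⇒ (2/345) = +1]
  = -(345/7)    [QR: 345 ≡ 1 mod 4, sign kept]
  = -(2/7)    [345 ≡ 2 mod 7]
  = -(1/7)    [7 ≡ 7 mod 8 ⇒ (2/7) = +1]
  = -1    [(1/7) = 1]

-1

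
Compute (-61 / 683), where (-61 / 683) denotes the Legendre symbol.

(-61 / 683)
  = -(61 / 683)    [683 ≡ 3 mod 4 ⇒ (-1 / 683) = -1]
  = -(683 / 61)    [QR: 61 ≡ 1 mod 4, sign kept]
  = -(12 / 61)    [683 ≡ 12 mod 61]
  = -(3 / 61)    [61 ≡ 5 mod 8 ⇒ (2 / 61)^2 = +1]
  = -(61 / 3)    [QR: 61 ≡ 1 mod 4, sign kept]
  = -(1 / 3)    [61 ≡ 1 mod 3]
  = -1    [(1 / 3) = 1]

-1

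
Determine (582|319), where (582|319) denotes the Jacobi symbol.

Reduce the numerator: 582 ≡ 263 (mod 319), so (582|319) = (263|319).
Both 263 ≡ 3 and 319 ≡ 3 (mod 4), so reciprocity gives (263|319) = -(319|263). Reduce: 319 ≡ 56 (mod 263). Now have -(56|263).
Factor out 2: 56 = 2^3·7. Since 263 ≡ 7 (mod 8), (2|263) = +1, and (2|263)^3 = +1. Now have -(7|263).
Both 7 ≡ 3 and 263 ≡ 3 (mod 4), so reciprocity gives (7|263) = -(263|7). Reduce: 263 ≡ 4 (mod 7). Now have (4|7).
Factor out 2: 4 = 2^2. Since 7 ≡ 7 (mod 8), (2|7) = +1, and (2|7)^2 = +1. Now have (1|7).
(1|7) = 1. Collecting the sign factors: 1.

1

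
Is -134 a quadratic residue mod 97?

no

(-134|97)
  = (60|97)    [-134 ≡ 60 mod 97]
  = (15|97)    [97 ≡ 1 mod 8 ⇒ (2|97)^2 = +1]
  = (97|15)    [QR: 97 ≡ 1 mod 4, sign kept]
  = (7|15)    [97 ≡ 7 mod 15]
  = -(15|7)    [QR: both ≡ 3 mod 4, sign flips]
  = -(1|7)    [15 ≡ 1 mod 7]
  = -1    [(1|7) = 1]
(-134|97) = -1, and 97 is prime, so -134 is not a quadratic residue mod 97.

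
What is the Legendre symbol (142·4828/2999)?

-1

By multiplicativity, (142·4828/2999) = (142/2999)·(4828/2999).
First factor (142/2999):
(142/2999)
  = (71/2999)    [2999 ≡ 7 mod 8 ⇒ (2/2999) = +1]
  = -(2999/71)    [QR: both ≡ 3 mod 4, sign flips]
  = -(17/71)    [2999 ≡ 17 mod 71]
  = -(71/17)    [QR: 17 ≡ 1 mod 4, sign kept]
  = -(3/17)    [71 ≡ 3 mod 17]
  = -(17/3)    [QR: 17 ≡ 1 mod 4, sign kept]
  = -(2/3)    [17 ≡ 2 mod 3]
  = (1/3)    [3 ≡ 3 mod 8 ⇒ (2/3) = -1]
  = 1    [(1/3) = 1]
Second factor (4828/2999):
(4828/2999)
  = (1829/2999)    [4828 ≡ 1829 mod 2999]
  = (2999/1829)    [QR: 1829 ≡ 1 mod 4, sign kept]
  = (1170/1829)    [2999 ≡ 1170 mod 1829]
  = -(585/1829)    [1829 ≡ 5 mod 8 ⇒ (2/1829) = -1]
  = -(1829/585)    [QR: 585 ≡ 1 mod 4, sign kept]
  = -(74/585)    [1829 ≡ 74 mod 585]
  = -(37/585)    [585 ≡ 1 mod 8 ⇒ (2/585) = +1]
  = -(585/37)    [QR: 37 ≡ 1 mod 4, sign kept]
  = -(30/37)    [585 ≡ 30 mod 37]
  = (15/37)    [37 ≡ 5 mod 8 ⇒ (2/37) = -1]
  = (37/15)    [QR: 37 ≡ 1 mod 4, sign kept]
  = (7/15)    [37 ≡ 7 mod 15]
  = -(15/7)    [QR: both ≡ 3 mod 4, sign flips]
  = -(1/7)    [15 ≡ 1 mod 7]
  = -1    [(1/7) = 1]
Product: (1)·(-1) = -1.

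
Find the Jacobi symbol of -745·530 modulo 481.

By multiplicativity, (-745·530/481) = (-745/481)·(530/481).
First factor (-745/481):
(-745/481)
  = (745/481)    [481 ≡ 1 mod 4 ⇒ (-1/481) = +1]
  = (264/481)    [745 ≡ 264 mod 481]
  = (33/481)    [481 ≡ 1 mod 8 ⇒ (2/481)^3 = +1]
  = (481/33)    [QR: 33 ≡ 1 mod 4, sign kept]
  = (19/33)    [481 ≡ 19 mod 33]
  = (33/19)    [QR: 33 ≡ 1 mod 4, sign kept]
  = (14/19)    [33 ≡ 14 mod 19]
  = -(7/19)    [19 ≡ 3 mod 8 ⇒ (2/19) = -1]
  = (19/7)    [QR: both ≡ 3 mod 4, sign flips]
  = (5/7)    [19 ≡ 5 mod 7]
  = (7/5)    [QR: 5 ≡ 1 mod 4, sign kept]
  = (2/5)    [7 ≡ 2 mod 5]
  = -(1/5)    [5 ≡ 5 mod 8 ⇒ (2/5) = -1]
  = -1    [(1/5) = 1]
Second factor (530/481):
(530/481)
  = (49/481)    [530 ≡ 49 mod 481]
  = (481/49)    [QR: 49 ≡ 1 mod 4, sign kept]
  = (40/49)    [481 ≡ 40 mod 49]
  = (5/49)    [49 ≡ 1 mod 8 ⇒ (2/49)^3 = +1]
  = (49/5)    [QR: 5 ≡ 1 mod 4, sign kept]
  = (4/5)    [49 ≡ 4 mod 5]
  = (1/5)    [5 ≡ 5 mod 8 ⇒ (2/5)^2 = +1]
  = 1    [(1/5) = 1]
Product: (-1)·(1) = -1.

-1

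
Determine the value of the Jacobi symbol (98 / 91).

0

(98 / 91)
  = (7 / 91)    [98 ≡ 7 mod 91]
  = -(91 / 7)    [QR: both ≡ 3 mod 4, sign flips]
  = -(0 / 7)    [91 ≡ 0 mod 7]
  = 0    [numerator 0, gcd > 1]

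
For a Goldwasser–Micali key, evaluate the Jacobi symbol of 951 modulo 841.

(951/841)
  = (110/841)    [951 ≡ 110 mod 841]
  = (55/841)    [841 ≡ 1 mod 8 ⇒ (2/841) = +1]
  = (841/55)    [QR: 841 ≡ 1 mod 4, sign kept]
  = (16/55)    [841 ≡ 16 mod 55]
  = (1/55)    [55 ≡ 7 mod 8 ⇒ (2/55)^4 = +1]
  = 1    [(1/55) = 1]

1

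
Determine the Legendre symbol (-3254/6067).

1

(-3254/6067)
  = (2813/6067)    [-3254 ≡ 2813 mod 6067]
  = (6067/2813)    [QR: 2813 ≡ 1 mod 4, sign kept]
  = (441/2813)    [6067 ≡ 441 mod 2813]
  = (2813/441)    [QR: 441 ≡ 1 mod 4, sign kept]
  = (167/441)    [2813 ≡ 167 mod 441]
  = (441/167)    [QR: 441 ≡ 1 mod 4, sign kept]
  = (107/167)    [441 ≡ 107 mod 167]
  = -(167/107)    [QR: both ≡ 3 mod 4, sign flips]
  = -(60/107)    [167 ≡ 60 mod 107]
  = -(15/107)    [107 ≡ 3 mod 8 ⇒ (2/107)^2 = +1]
  = (107/15)    [QR: both ≡ 3 mod 4, sign flips]
  = (2/15)    [107 ≡ 2 mod 15]
  = (1/15)    [15 ≡ 7 mod 8 ⇒ (2/15) = +1]
  = 1    [(1/15) = 1]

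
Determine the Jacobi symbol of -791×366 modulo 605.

1

By multiplicativity, (-791·366 / 605) = (-791 / 605)·(366 / 605).
First factor (-791 / 605):
(-791 / 605)
  = (419 / 605)    [-791 ≡ 419 mod 605]
  = (605 / 419)    [QR: 605 ≡ 1 mod 4, sign kept]
  = (186 / 419)    [605 ≡ 186 mod 419]
  = -(93 / 419)    [419 ≡ 3 mod 8 ⇒ (2 / 419) = -1]
  = -(419 / 93)    [QR: 93 ≡ 1 mod 4, sign kept]
  = -(47 / 93)    [419 ≡ 47 mod 93]
  = -(93 / 47)    [QR: 93 ≡ 1 mod 4, sign kept]
  = -(46 / 47)    [93 ≡ 46 mod 47]
  = -(23 / 47)    [47 ≡ 7 mod 8 ⇒ (2 / 47) = +1]
  = (47 / 23)    [QR: both ≡ 3 mod 4, sign flips]
  = (1 / 23)    [47 ≡ 1 mod 23]
  = 1    [(1 / 23) = 1]
Second factor (366 / 605):
(366 / 605)
  = -(183 / 605)    [605 ≡ 5 mod 8 ⇒ (2 / 605) = -1]
  = -(605 / 183)    [QR: 605 ≡ 1 mod 4, sign kept]
  = -(56 / 183)    [605 ≡ 56 mod 183]
  = -(7 / 183)    [183 ≡ 7 mod 8 ⇒ (2 / 183)^3 = +1]
  = (183 / 7)    [QR: both ≡ 3 mod 4, sign flips]
  = (1 / 7)    [183 ≡ 1 mod 7]
  = 1    [(1 / 7) = 1]
Product: (1)·(1) = 1.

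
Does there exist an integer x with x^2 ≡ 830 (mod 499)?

yes

(830/499)
  = (331/499)    [830 ≡ 331 mod 499]
  = -(499/331)    [QR: both ≡ 3 mod 4, sign flips]
  = -(168/331)    [499 ≡ 168 mod 331]
  = (21/331)    [331 ≡ 3 mod 8 ⇒ (2/331)^3 = -1]
  = (331/21)    [QR: 21 ≡ 1 mod 4, sign kept]
  = (16/21)    [331 ≡ 16 mod 21]
  = (1/21)    [21 ≡ 5 mod 8 ⇒ (2/21)^4 = +1]
  = 1    [(1/21) = 1]
The Legendre symbol is 1, so x^2 ≡ 830 (mod 499) has solution.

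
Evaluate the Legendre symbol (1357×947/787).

By multiplicativity, (1357·947/787) = (1357/787)·(947/787).
First factor (1357/787):
(1357/787)
  = (570/787)    [1357 ≡ 570 mod 787]
  = -(285/787)    [787 ≡ 3 mod 8 ⇒ (2/787) = -1]
  = -(787/285)    [QR: 285 ≡ 1 mod 4, sign kept]
  = -(217/285)    [787 ≡ 217 mod 285]
  = -(285/217)    [QR: 217 ≡ 1 mod 4, sign kept]
  = -(68/217)    [285 ≡ 68 mod 217]
  = -(17/217)    [217 ≡ 1 mod 8 ⇒ (2/217)^2 = +1]
  = -(217/17)    [QR: 17 ≡ 1 mod 4, sign kept]
  = -(13/17)    [217 ≡ 13 mod 17]
  = -(17/13)    [QR: 13 ≡ 1 mod 4, sign kept]
  = -(4/13)    [17 ≡ 4 mod 13]
  = -(1/13)    [13 ≡ 5 mod 8 ⇒ (2/13)^2 = +1]
  = -1    [(1/13) = 1]
Second factor (947/787):
(947/787)
  = (160/787)    [947 ≡ 160 mod 787]
  = -(5/787)    [787 ≡ 3 mod 8 ⇒ (2/787)^5 = -1]
  = -(787/5)    [QR: 5 ≡ 1 mod 4, sign kept]
  = -(2/5)    [787 ≡ 2 mod 5]
  = (1/5)    [5 ≡ 5 mod 8 ⇒ (2/5) = -1]
  = 1    [(1/5) = 1]
Product: (-1)·(1) = -1.

-1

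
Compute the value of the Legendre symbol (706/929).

(706/929)
  = (353/929)    [929 ≡ 1 mod 8 ⇒ (2/929) = +1]
  = (929/353)    [QR: 353 ≡ 1 mod 4, sign kept]
  = (223/353)    [929 ≡ 223 mod 353]
  = (353/223)    [QR: 353 ≡ 1 mod 4, sign kept]
  = (130/223)    [353 ≡ 130 mod 223]
  = (65/223)    [223 ≡ 7 mod 8 ⇒ (2/223) = +1]
  = (223/65)    [QR: 65 ≡ 1 mod 4, sign kept]
  = (28/65)    [223 ≡ 28 mod 65]
  = (7/65)    [65 ≡ 1 mod 8 ⇒ (2/65)^2 = +1]
  = (65/7)    [QR: 65 ≡ 1 mod 4, sign kept]
  = (2/7)    [65 ≡ 2 mod 7]
  = (1/7)    [7 ≡ 7 mod 8 ⇒ (2/7) = +1]
  = 1    [(1/7) = 1]

1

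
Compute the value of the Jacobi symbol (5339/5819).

Both 5339 ≡ 3 and 5819 ≡ 3 (mod 4), so reciprocity gives (5339/5819) = -(5819/5339). Reduce: 5819 ≡ 480 (mod 5339). Now have -(480/5339).
Factor out 2: 480 = 2^5·15. Since 5339 ≡ 3 (mod 8), (2/5339) = -1, and (2/5339)^5 = -1. Now have (15/5339).
Both 15 ≡ 3 and 5339 ≡ 3 (mod 4), so reciprocity gives (15/5339) = -(5339/15). Reduce: 5339 ≡ 14 (mod 15). Now have -(14/15).
Factor out 2: 14 = 2·7. Since 15 ≡ 7 (mod 8), (2/15) = +1. Now have -(7/15).
Both 7 ≡ 3 and 15 ≡ 3 (mod 4), so reciprocity gives (7/15) = -(15/7). Reduce: 15 ≡ 1 (mod 7). Now have (1/7).
(1/7) = 1. Collecting the sign factors: 1.

1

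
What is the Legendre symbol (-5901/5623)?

1

(-5901/5623)
  = (5345/5623)    [-5901 ≡ 5345 mod 5623]
  = (5623/5345)    [QR: 5345 ≡ 1 mod 4, sign kept]
  = (278/5345)    [5623 ≡ 278 mod 5345]
  = (139/5345)    [5345 ≡ 1 mod 8 ⇒ (2/5345) = +1]
  = (5345/139)    [QR: 5345 ≡ 1 mod 4, sign kept]
  = (63/139)    [5345 ≡ 63 mod 139]
  = -(139/63)    [QR: both ≡ 3 mod 4, sign flips]
  = -(13/63)    [139 ≡ 13 mod 63]
  = -(63/13)    [QR: 13 ≡ 1 mod 4, sign kept]
  = -(11/13)    [63 ≡ 11 mod 13]
  = -(13/11)    [QR: 13 ≡ 1 mod 4, sign kept]
  = -(2/11)    [13 ≡ 2 mod 11]
  = (1/11)    [11 ≡ 3 mod 8 ⇒ (2/11) = -1]
  = 1    [(1/11) = 1]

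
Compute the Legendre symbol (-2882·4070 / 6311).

By multiplicativity, (-2882·4070 / 6311) = (-2882 / 6311)·(4070 / 6311).
First factor (-2882 / 6311):
Reduce the numerator: -2882 ≡ 3429 (mod 6311), so (-2882 / 6311) = (3429 / 6311).
3429 ≡ 1 (mod 4), so quadratic reciprocity gives (3429 / 6311) = (6311 / 3429). Reduce: 6311 ≡ 2882 (mod 3429). Now have (2882 / 3429).
Factor out 2: 2882 = 2·1441. Since 3429 ≡ 5 (mod 8), (2 / 3429) = -1. Now have -(1441 / 3429).
1441 ≡ 1 (mod 4), so quadratic reciprocity gives (1441 / 3429) = (3429 / 1441). Reduce: 3429 ≡ 547 (mod 1441). Now have -(547 / 1441).
1441 ≡ 1 (mod 4), so quadratic reciprocity gives (547 / 1441) = (1441 / 547). Reduce: 1441 ≡ 347 (mod 547). Now have -(347 / 547).
Both 347 ≡ 3 and 547 ≡ 3 (mod 4), so reciprocity gives (347 / 547) = -(547 / 347). Reduce: 547 ≡ 200 (mod 347). Now have (200 / 347).
Factor out 2: 200 = 2^3·25. Since 347 ≡ 3 (mod 8), (2 / 347) = -1, and (2 / 347)^3 = -1. Now have -(25 / 347).
25 ≡ 1 (mod 4), so quadratic reciprocity gives (25 / 347) = (347 / 25). Reduce: 347 ≡ 22 (mod 25). Now have -(22 / 25).
Factor out 2: 22 = 2·11. Since 25 ≡ 1 (mod 8), (2 / 25) = +1. Now have -(11 / 25).
25 ≡ 1 (mod 4), so quadratic reciprocity gives (11 / 25) = (25 / 11). Reduce: 25 ≡ 3 (mod 11). Now have -(3 / 11).
Both 3 ≡ 3 and 11 ≡ 3 (mod 4), so reciprocity gives (3 / 11) = -(11 / 3). Reduce: 11 ≡ 2 (mod 3). Now have (2 / 3).
Factor out 2: 2 = 2. Since 3 ≡ 3 (mod 8), (2 / 3) = -1. Now have -(1 / 3).
(1 / 3) = 1. Collecting the sign factors: -1.
Second factor (4070 / 6311):
Factor out 2: 4070 = 2·2035. Since 6311 ≡ 7 (mod 8), (2 / 6311) = +1. Now have (2035 / 6311).
Both 2035 ≡ 3 and 6311 ≡ 3 (mod 4), so reciprocity gives (2035 / 6311) = -(6311 / 2035). Reduce: 6311 ≡ 206 (mod 2035). Now have -(206 / 2035).
Factor out 2: 206 = 2·103. Since 2035 ≡ 3 (mod 8), (2 / 2035) = -1. Now have (103 / 2035).
Both 103 ≡ 3 and 2035 ≡ 3 (mod 4), so reciprocity gives (103 / 2035) = -(2035 / 103). Reduce: 2035 ≡ 78 (mod 103). Now have -(78 / 103).
Factor out 2: 78 = 2·39. Since 103 ≡ 7 (mod 8), (2 / 103) = +1. Now have -(39 / 103).
Both 39 ≡ 3 and 103 ≡ 3 (mod 4), so reciprocity gives (39 / 103) = -(103 / 39). Reduce: 103 ≡ 25 (mod 39). Now have (25 / 39).
25 ≡ 1 (mod 4), so quadratic reciprocity gives (25 / 39) = (39 / 25). Reduce: 39 ≡ 14 (mod 25). Now have (14 / 25).
Factor out 2: 14 = 2·7. Since 25 ≡ 1 (mod 8), (2 / 25) = +1. Now have (7 / 25).
25 ≡ 1 (mod 4), so quadratic reciprocity gives (7 / 25) = (25 / 7). Reduce: 25 ≡ 4 (mod 7). Now have (4 / 7).
Factor out 2: 4 = 2^2. Since 7 ≡ 7 (mod 8), (2 / 7) = +1, and (2 / 7)^2 = +1. Now have (1 / 7).
(1 / 7) = 1. Collecting the sign factors: 1.
Product: (-1)·(1) = -1.

-1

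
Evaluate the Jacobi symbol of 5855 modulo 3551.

(5855/3551)
  = (2304/3551)    [5855 ≡ 2304 mod 3551]
  = (9/3551)    [3551 ≡ 7 mod 8 ⇒ (2/3551)^8 = +1]
  = (3551/9)    [QR: 9 ≡ 1 mod 4, sign kept]
  = (5/9)    [3551 ≡ 5 mod 9]
  = (9/5)    [QR: 5 ≡ 1 mod 4, sign kept]
  = (4/5)    [9 ≡ 4 mod 5]
  = (1/5)    [5 ≡ 5 mod 8 ⇒ (2/5)^2 = +1]
  = 1    [(1/5) = 1]

1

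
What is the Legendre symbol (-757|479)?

(-757|479)
  = (201|479)    [-757 ≡ 201 mod 479]
  = (479|201)    [QR: 201 ≡ 1 mod 4, sign kept]
  = (77|201)    [479 ≡ 77 mod 201]
  = (201|77)    [QR: 77 ≡ 1 mod 4, sign kept]
  = (47|77)    [201 ≡ 47 mod 77]
  = (77|47)    [QR: 77 ≡ 1 mod 4, sign kept]
  = (30|47)    [77 ≡ 30 mod 47]
  = (15|47)    [47 ≡ 7 mod 8 ⇒ (2|47) = +1]
  = -(47|15)    [QR: both ≡ 3 mod 4, sign flips]
  = -(2|15)    [47 ≡ 2 mod 15]
  = -(1|15)    [15 ≡ 7 mod 8 ⇒ (2|15) = +1]
  = -1    [(1|15) = 1]

-1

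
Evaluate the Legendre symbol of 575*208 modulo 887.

By multiplicativity, (575·208/887) = (575/887)·(208/887).
First factor (575/887):
(575/887)
  = -(887/575)    [QR: both ≡ 3 mod 4, sign flips]
  = -(312/575)    [887 ≡ 312 mod 575]
  = -(39/575)    [575 ≡ 7 mod 8 ⇒ (2/575)^3 = +1]
  = (575/39)    [QR: both ≡ 3 mod 4, sign flips]
  = (29/39)    [575 ≡ 29 mod 39]
  = (39/29)    [QR: 29 ≡ 1 mod 4, sign kept]
  = (10/29)    [39 ≡ 10 mod 29]
  = -(5/29)    [29 ≡ 5 mod 8 ⇒ (2/29) = -1]
  = -(29/5)    [QR: 5 ≡ 1 mod 4, sign kept]
  = -(4/5)    [29 ≡ 4 mod 5]
  = -(1/5)    [5 ≡ 5 mod 8 ⇒ (2/5)^2 = +1]
  = -1    [(1/5) = 1]
Second factor (208/887):
(208/887)
  = (13/887)    [887 ≡ 7 mod 8 ⇒ (2/887)^4 = +1]
  = (887/13)    [QR: 13 ≡ 1 mod 4, sign kept]
  = (3/13)    [887 ≡ 3 mod 13]
  = (13/3)    [QR: 13 ≡ 1 mod 4, sign kept]
  = (1/3)    [13 ≡ 1 mod 3]
  = 1    [(1/3) = 1]
Product: (-1)·(1) = -1.

-1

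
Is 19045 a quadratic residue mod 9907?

no

Reduce the numerator: 19045 ≡ 9138 (mod 9907), so (19045/9907) = (9138/9907).
Factor out 2: 9138 = 2·4569. Since 9907 ≡ 3 (mod 8), (2/9907) = -1. Now have -(4569/9907).
4569 ≡ 1 (mod 4), so quadratic reciprocity gives (4569/9907) = (9907/4569). Reduce: 9907 ≡ 769 (mod 4569). Now have -(769/4569).
769 ≡ 1 (mod 4), so quadratic reciprocity gives (769/4569) = (4569/769). Reduce: 4569 ≡ 724 (mod 769). Now have -(724/769).
Factor out 2: 724 = 2^2·181. Since 769 ≡ 1 (mod 8), (2/769) = +1, and (2/769)^2 = +1. Now have -(181/769).
181 ≡ 1 (mod 4), so quadratic reciprocity gives (181/769) = (769/181). Reduce: 769 ≡ 45 (mod 181). Now have -(45/181).
45 ≡ 1 (mod 4), so quadratic reciprocity gives (45/181) = (181/45). Reduce: 181 ≡ 1 (mod 45). Now have -(1/45).
(1/45) = 1. Collecting the sign factors: -1.
(19045/9907) = -1, and 9907 is prime, so 19045 is not a quadratic residue mod 9907.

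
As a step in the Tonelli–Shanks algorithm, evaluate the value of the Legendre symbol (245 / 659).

1

245 ≡ 1 (mod 4), so quadratic reciprocity gives (245 / 659) = (659 / 245). Reduce: 659 ≡ 169 (mod 245). Now have (169 / 245).
169 ≡ 1 (mod 4), so quadratic reciprocity gives (169 / 245) = (245 / 169). Reduce: 245 ≡ 76 (mod 169). Now have (76 / 169).
Factor out 2: 76 = 2^2·19. Since 169 ≡ 1 (mod 8), (2 / 169) = +1, and (2 / 169)^2 = +1. Now have (19 / 169).
169 ≡ 1 (mod 4), so quadratic reciprocity gives (19 / 169) = (169 / 19). Reduce: 169 ≡ 17 (mod 19). Now have (17 / 19).
17 ≡ 1 (mod 4), so quadratic reciprocity gives (17 / 19) = (19 / 17). Reduce: 19 ≡ 2 (mod 17). Now have (2 / 17).
Factor out 2: 2 = 2. Since 17 ≡ 1 (mod 8), (2 / 17) = +1. Now have (1 / 17).
(1 / 17) = 1. Collecting the sign factors: 1.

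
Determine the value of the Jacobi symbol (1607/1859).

(1607/1859)
  = -(1859/1607)    [QR: both ≡ 3 mod 4, sign flips]
  = -(252/1607)    [1859 ≡ 252 mod 1607]
  = -(63/1607)    [1607 ≡ 7 mod 8 ⇒ (2/1607)^2 = +1]
  = (1607/63)    [QR: both ≡ 3 mod 4, sign flips]
  = (32/63)    [1607 ≡ 32 mod 63]
  = (1/63)    [63 ≡ 7 mod 8 ⇒ (2/63)^5 = +1]
  = 1    [(1/63) = 1]

1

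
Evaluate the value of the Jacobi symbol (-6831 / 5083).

0

(-6831 / 5083)
  = -(6831 / 5083)    [5083 ≡ 3 mod 4 ⇒ (-1 / 5083) = -1]
  = -(1748 / 5083)    [6831 ≡ 1748 mod 5083]
  = -(437 / 5083)    [5083 ≡ 3 mod 8 ⇒ (2 / 5083)^2 = +1]
  = -(5083 / 437)    [QR: 437 ≡ 1 mod 4, sign kept]
  = -(276 / 437)    [5083 ≡ 276 mod 437]
  = -(69 / 437)    [437 ≡ 5 mod 8 ⇒ (2 / 437)^2 = +1]
  = -(437 / 69)    [QR: 69 ≡ 1 mod 4, sign kept]
  = -(23 / 69)    [437 ≡ 23 mod 69]
  = -(69 / 23)    [QR: 69 ≡ 1 mod 4, sign kept]
  = -(0 / 23)    [69 ≡ 0 mod 23]
  = 0    [numerator 0, gcd > 1]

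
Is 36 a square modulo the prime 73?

yes

(36|73)
  = (9|73)    [73 ≡ 1 mod 8 ⇒ (2|73)^2 = +1]
  = (73|9)    [QR: 9 ≡ 1 mod 4, sign kept]
  = (1|9)    [73 ≡ 1 mod 9]
  = 1    [(1|9) = 1]
The Legendre symbol is 1, so x^2 ≡ 36 (mod 73) has solution.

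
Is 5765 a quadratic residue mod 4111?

no

Reduce the numerator: 5765 ≡ 1654 (mod 4111), so (5765|4111) = (1654|4111).
Factor out 2: 1654 = 2·827. Since 4111 ≡ 7 (mod 8), (2|4111) = +1. Now have (827|4111).
Both 827 ≡ 3 and 4111 ≡ 3 (mod 4), so reciprocity gives (827|4111) = -(4111|827). Reduce: 4111 ≡ 803 (mod 827). Now have -(803|827).
Both 803 ≡ 3 and 827 ≡ 3 (mod 4), so reciprocity gives (803|827) = -(827|803). Reduce: 827 ≡ 24 (mod 803). Now have (24|803).
Factor out 2: 24 = 2^3·3. Since 803 ≡ 3 (mod 8), (2|803) = -1, and (2|803)^3 = -1. Now have -(3|803).
Both 3 ≡ 3 and 803 ≡ 3 (mod 4), so reciprocity gives (3|803) = -(803|3). Reduce: 803 ≡ 2 (mod 3). Now have (2|3).
Factor out 2: 2 = 2. Since 3 ≡ 3 (mod 8), (2|3) = -1. Now have -(1|3).
(1|3) = 1. Collecting the sign factors: -1.
The Legendre symbol is -1, so x^2 ≡ 5765 (mod 4111) has no solution.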